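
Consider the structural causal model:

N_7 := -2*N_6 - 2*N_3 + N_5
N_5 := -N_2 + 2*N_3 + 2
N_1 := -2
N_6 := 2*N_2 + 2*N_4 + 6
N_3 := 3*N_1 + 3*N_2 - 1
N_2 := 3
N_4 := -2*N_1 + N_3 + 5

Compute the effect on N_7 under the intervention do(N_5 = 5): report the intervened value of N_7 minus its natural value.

Under do(N_5=5), the mechanism N_5 := -N_2 + 2*N_3 + 2 is discarded; N_5 is fixed at 5.
N_3 = 3*N_1 + 3*N_2 - 1  [with N_1=-2, N_2=3]  = 2
N_4 = -2*N_1 + N_3 + 5  [with N_1=-2, N_3=2]  = 11
N_6 = 2*N_2 + 2*N_4 + 6  [with N_2=3, N_4=11]  = 34
N_7 = -2*N_6 - 2*N_3 + N_5  [with N_6=34, N_3=2, N_5=5]  = -67
Without intervention: N_3 = 3*N_1 + 3*N_2 - 1  [with N_1=-2, N_2=3]  = 2; N_4 = -2*N_1 + N_3 + 5  [with N_1=-2, N_3=2]  = 11; N_5 = -N_2 + 2*N_3 + 2  [with N_2=3, N_3=2]  = 3; N_6 = 2*N_2 + 2*N_4 + 6  [with N_2=3, N_4=11]  = 34; N_7 = -2*N_6 - 2*N_3 + N_5  [with N_6=34, N_3=2, N_5=3]  = -69.
Change = -67 − (-69) = 2.

2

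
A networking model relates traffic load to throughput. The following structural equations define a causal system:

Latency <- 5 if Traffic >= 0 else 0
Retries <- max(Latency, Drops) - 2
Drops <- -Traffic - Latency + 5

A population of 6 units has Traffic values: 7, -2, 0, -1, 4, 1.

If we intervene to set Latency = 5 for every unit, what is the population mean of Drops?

Every unit gets Latency=5 under the intervention. Drops values become -7, 2, 0, 1, -4, -1; E[Drops|do(Latency=5)] = -1.5.

-1.5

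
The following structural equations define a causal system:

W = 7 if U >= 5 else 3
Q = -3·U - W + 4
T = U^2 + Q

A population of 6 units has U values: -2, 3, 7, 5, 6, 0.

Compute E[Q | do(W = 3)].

do(W=3) breaks W's dependence on U. With W=3 fixed, Q across the units is 7, -8, -20, -14, -17, 1, mean -8.5.

-8.5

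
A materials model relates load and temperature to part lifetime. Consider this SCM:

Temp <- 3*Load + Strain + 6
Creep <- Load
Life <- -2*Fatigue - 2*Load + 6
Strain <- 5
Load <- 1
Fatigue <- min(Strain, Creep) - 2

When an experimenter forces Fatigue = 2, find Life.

The intervention breaks the incoming arrows to Fatigue: Fatigue <- min(Strain, Creep) - 2 no longer applies, and Fatigue = 2.
Life = -2*Fatigue - 2*Load + 6  [with Fatigue=2, Load=1]  = 0

0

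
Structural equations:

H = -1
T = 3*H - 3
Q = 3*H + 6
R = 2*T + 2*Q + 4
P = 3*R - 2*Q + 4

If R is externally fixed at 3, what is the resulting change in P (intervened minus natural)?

Intervening sets R = 3 and removes its equation (R = 2*T + 2*Q + 4).
Q = 3*H + 6  [with H=-1]  = 3
P = 3*R - 2*Q + 4  [with R=3, Q=3]  = 7
Without intervention: T = 3*H - 3  [with H=-1]  = -6; Q = 3*H + 6  [with H=-1]  = 3; R = 2*T + 2*Q + 4  [with T=-6, Q=3]  = -2; P = 3*R - 2*Q + 4  [with R=-2, Q=3]  = -8.
Change = 7 − (-8) = 15.

15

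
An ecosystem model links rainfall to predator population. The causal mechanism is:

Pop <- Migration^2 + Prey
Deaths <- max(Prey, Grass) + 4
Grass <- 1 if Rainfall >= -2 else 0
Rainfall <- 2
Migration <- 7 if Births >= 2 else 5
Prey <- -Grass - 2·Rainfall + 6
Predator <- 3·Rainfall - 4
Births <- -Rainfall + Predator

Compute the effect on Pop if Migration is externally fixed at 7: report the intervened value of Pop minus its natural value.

do(Migration=7) replaces the equation Migration <- 7 if Births >= 2 else 5 with the constant Migration = 7.
Grass = 1 if Rainfall >= -2 else 0  [with Rainfall=2]  = 1
Prey = -Grass - 2·Rainfall + 6  [with Grass=1, Rainfall=2]  = 1
Pop = Migration^2 + Prey  [with Migration=7, Prey=1]  = 50
Without intervention: Grass = 1 if Rainfall >= -2 else 0  [with Rainfall=2]  = 1; Prey = -Grass - 2·Rainfall + 6  [with Grass=1, Rainfall=2]  = 1; Predator = 3·Rainfall - 4  [with Rainfall=2]  = 2; Births = -Rainfall + Predator  [with Rainfall=2, Predator=2]  = 0; Migration = 7 if Births >= 2 else 5  [with Births=0]  = 5; Pop = Migration^2 + Prey  [with Migration=5, Prey=1]  = 26.
Change = 50 − 26 = 24.

24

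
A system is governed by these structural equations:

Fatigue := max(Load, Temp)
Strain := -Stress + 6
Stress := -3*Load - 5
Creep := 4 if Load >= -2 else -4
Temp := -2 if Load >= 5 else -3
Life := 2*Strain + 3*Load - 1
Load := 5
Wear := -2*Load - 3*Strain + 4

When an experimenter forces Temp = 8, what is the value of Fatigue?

The intervention breaks the incoming arrows to Temp: Temp := -2 if Load >= 5 else -3 no longer applies, and Temp = 8.
Fatigue = max(Load, Temp)  [with Load=5, Temp=8]  = 8

8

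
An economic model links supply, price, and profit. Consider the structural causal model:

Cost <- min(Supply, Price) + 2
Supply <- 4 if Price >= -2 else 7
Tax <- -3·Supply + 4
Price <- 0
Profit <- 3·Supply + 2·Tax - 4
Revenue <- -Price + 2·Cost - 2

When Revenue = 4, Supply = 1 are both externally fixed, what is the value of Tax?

The joint intervention fixes Revenue = 4, Supply = 1, removing each variable's own equation.
Tax = -3·Supply + 4  [with Supply=1]  = 1

1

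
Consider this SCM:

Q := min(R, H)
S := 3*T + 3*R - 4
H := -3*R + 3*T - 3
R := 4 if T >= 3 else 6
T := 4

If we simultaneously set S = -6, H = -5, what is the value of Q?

The joint intervention fixes S = -6, H = -5, removing each variable's own equation.
R = 4 if T >= 3 else 6  [with T=4]  = 4
Q = min(R, H)  [with R=4, H=-5]  = -5

-5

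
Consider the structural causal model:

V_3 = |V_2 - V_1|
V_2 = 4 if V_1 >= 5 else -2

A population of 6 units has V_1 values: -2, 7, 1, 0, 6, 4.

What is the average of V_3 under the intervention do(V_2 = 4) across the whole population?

Every unit gets V_2=4 under the intervention. V_3 values become 6, 3, 3, 4, 2, 0; E[V_3|do(V_2=4)] = 3.

3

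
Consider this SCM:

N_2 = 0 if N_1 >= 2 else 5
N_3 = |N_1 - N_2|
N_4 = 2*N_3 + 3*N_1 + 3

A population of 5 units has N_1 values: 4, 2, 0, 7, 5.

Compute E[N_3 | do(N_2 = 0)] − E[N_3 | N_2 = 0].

-0.9

Under do(N_2=0), N_2's equation is replaced by N_2=0 for every unit. Per-unit N_3: 4, 2, 0, 7, 5. Mean = 3.6.
Observing N_2=0 restricts to units where N_2's equation naturally yields 0: N_1 ∈ {4, 2, 7, 5}. In that subpopulation N_3 = 4, 2, 7, 5, mean 4.5.
Difference = 3.6 − 4.5 = -0.9.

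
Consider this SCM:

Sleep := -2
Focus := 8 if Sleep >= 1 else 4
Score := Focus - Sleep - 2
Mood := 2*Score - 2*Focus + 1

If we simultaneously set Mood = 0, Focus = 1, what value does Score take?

1

Setting Mood = 0, Focus = 1 by intervention discards those variables' equations.
Score = Focus - Sleep - 2  [with Focus=1, Sleep=-2]  = 1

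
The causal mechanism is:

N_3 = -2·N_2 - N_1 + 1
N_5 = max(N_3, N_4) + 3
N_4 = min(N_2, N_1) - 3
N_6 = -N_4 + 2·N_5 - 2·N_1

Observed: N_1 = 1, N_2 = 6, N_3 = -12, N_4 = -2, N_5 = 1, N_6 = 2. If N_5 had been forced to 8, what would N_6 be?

The intervention breaks the incoming arrows to N_5: N_5 = max(N_3, N_4) + 3 no longer applies, and N_5 = 8.
N_4 = min(N_2, N_1) - 3  [with N_2=6, N_1=1]  = -2
N_6 = -N_4 + 2·N_5 - 2·N_1  [with N_4=-2, N_5=8, N_1=1]  = 16

16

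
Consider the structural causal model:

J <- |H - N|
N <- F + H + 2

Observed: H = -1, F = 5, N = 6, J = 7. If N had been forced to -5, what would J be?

4

The intervention breaks the incoming arrows to N: N <- F + H + 2 no longer applies, and N = -5.
J = |H - N|  [with H=-1, N=-5]  = 4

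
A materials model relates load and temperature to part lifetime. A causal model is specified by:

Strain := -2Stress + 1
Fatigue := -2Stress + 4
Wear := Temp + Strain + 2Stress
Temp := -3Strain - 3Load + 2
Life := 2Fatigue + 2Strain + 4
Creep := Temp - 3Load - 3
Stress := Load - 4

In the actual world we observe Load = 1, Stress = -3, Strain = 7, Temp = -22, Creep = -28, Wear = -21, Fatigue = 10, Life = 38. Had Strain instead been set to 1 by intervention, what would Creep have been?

do(Strain=1) replaces the equation Strain := -2Stress + 1 with the constant Strain = 1.
Temp = -3Strain - 3Load + 2  [with Strain=1, Load=1]  = -4
Creep = Temp - 3Load - 3  [with Temp=-4, Load=1]  = -10

-10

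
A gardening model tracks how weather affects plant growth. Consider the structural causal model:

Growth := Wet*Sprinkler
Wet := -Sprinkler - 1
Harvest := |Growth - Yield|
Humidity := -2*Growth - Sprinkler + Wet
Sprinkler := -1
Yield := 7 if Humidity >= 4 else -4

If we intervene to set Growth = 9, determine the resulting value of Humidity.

-17

The intervention breaks the incoming arrows to Growth: Growth := Wet*Sprinkler no longer applies, and Growth = 9.
Wet = -Sprinkler - 1  [with Sprinkler=-1]  = 0
Humidity = -2*Growth - Sprinkler + Wet  [with Growth=9, Sprinkler=-1, Wet=0]  = -17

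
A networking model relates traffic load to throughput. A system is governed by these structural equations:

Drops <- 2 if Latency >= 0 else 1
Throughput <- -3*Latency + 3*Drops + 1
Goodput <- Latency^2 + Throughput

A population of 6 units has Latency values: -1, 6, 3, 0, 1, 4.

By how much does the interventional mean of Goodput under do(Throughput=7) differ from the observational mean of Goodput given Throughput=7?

do(Throughput=7) breaks Throughput's dependence on Latency. With Throughput=7 fixed, Goodput across the units is 8, 43, 16, 7, 8, 23, mean 17.5.
Conditioning on Throughput=7 selects the 2 unit(s) with Latency ∈ {-1, 0}. Their Goodput values: 8, 7. Mean = 7.5.
Difference = 17.5 − 7.5 = 10.

10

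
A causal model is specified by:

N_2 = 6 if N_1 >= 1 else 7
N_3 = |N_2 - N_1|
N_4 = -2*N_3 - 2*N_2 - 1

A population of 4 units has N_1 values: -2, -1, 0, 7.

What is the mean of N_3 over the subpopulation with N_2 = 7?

Observing N_2=7 restricts to units where N_2's equation naturally yields 7: N_1 ∈ {-2, -1, 0}. In that subpopulation N_3 = 9, 8, 7, mean 8.

8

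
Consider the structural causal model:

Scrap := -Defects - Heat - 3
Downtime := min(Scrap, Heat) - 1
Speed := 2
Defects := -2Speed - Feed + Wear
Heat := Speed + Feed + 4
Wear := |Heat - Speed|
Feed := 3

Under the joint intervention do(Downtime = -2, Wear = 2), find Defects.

Under do(Downtime = -2, Wear = 2), each intervened variable's structural equation is replaced by its fixed value.
Defects = -2Speed - Feed + Wear  [with Speed=2, Feed=3, Wear=2]  = -5

-5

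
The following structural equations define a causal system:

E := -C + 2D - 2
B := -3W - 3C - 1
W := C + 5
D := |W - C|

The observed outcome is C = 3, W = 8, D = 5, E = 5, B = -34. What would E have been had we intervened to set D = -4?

-13

The intervention breaks the incoming arrows to D: D := |W - C| no longer applies, and D = -4.
E = -C + 2D - 2  [with C=3, D=-4]  = -13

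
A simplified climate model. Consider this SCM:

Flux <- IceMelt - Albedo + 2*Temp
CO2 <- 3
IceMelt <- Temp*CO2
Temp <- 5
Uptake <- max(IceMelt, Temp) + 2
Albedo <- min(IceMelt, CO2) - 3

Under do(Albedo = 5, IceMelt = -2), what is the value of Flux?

3

The joint intervention fixes Albedo = 5, IceMelt = -2, removing each variable's own equation.
Flux = IceMelt - Albedo + 2*Temp  [with IceMelt=-2, Albedo=5, Temp=5]  = 3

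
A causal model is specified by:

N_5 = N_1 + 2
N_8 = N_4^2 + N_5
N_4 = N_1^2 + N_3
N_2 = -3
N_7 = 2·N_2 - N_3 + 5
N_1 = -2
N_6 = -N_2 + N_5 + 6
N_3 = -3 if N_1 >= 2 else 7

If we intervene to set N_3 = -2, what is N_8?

The intervention breaks the incoming arrows to N_3: N_3 = -3 if N_1 >= 2 else 7 no longer applies, and N_3 = -2.
N_4 = N_1^2 + N_3  [with N_1=-2, N_3=-2]  = 2
N_5 = N_1 + 2  [with N_1=-2]  = 0
N_8 = N_4^2 + N_5  [with N_4=2, N_5=0]  = 4

4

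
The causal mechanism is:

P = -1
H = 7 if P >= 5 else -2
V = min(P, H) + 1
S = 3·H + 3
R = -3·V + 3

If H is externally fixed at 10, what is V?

0

The intervention breaks the incoming arrows to H: H = 7 if P >= 5 else -2 no longer applies, and H = 10.
V = min(P, H) + 1  [with P=-1, H=10]  = 0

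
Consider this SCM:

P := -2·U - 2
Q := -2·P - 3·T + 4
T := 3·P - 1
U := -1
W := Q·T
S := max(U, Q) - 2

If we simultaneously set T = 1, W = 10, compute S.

-1

The joint intervention fixes T = 1, W = 10, removing each variable's own equation.
P = -2·U - 2  [with U=-1]  = 0
Q = -2·P - 3·T + 4  [with P=0, T=1]  = 1
S = max(U, Q) - 2  [with U=-1, Q=1]  = -1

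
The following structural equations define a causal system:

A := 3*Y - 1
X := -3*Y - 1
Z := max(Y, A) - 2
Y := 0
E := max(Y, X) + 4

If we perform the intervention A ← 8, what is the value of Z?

6

Intervening sets A = 8 and removes its equation (A := 3*Y - 1).
Z = max(Y, A) - 2  [with Y=0, A=8]  = 6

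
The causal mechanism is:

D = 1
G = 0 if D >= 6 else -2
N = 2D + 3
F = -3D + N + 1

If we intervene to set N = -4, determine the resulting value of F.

-6

The intervention breaks the incoming arrows to N: N = 2D + 3 no longer applies, and N = -4.
F = -3D + N + 1  [with D=1, N=-4]  = -6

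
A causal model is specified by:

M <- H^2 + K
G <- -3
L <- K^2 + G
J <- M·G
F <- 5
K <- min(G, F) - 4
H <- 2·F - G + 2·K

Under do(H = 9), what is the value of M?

Under do(H=9), the mechanism H <- 2·F - G + 2·K is discarded; H is fixed at 9.
K = min(G, F) - 4  [with G=-3, F=5]  = -7
M = H^2 + K  [with H=9, K=-7]  = 74

74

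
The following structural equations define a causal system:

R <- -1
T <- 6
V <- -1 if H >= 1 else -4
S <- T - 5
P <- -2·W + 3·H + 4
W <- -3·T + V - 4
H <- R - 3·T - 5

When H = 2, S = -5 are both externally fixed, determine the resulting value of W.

-23

Setting H = 2, S = -5 by intervention discards those variables' equations.
V = -1 if H >= 1 else -4  [with H=2]  = -1
W = -3·T + V - 4  [with T=6, V=-1]  = -23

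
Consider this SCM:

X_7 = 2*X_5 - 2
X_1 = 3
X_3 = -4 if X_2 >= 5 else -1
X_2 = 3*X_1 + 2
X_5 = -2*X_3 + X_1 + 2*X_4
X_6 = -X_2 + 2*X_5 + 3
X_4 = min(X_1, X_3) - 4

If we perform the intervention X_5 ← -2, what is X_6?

The intervention breaks the incoming arrows to X_5: X_5 = -2*X_3 + X_1 + 2*X_4 no longer applies, and X_5 = -2.
X_2 = 3*X_1 + 2  [with X_1=3]  = 11
X_6 = -X_2 + 2*X_5 + 3  [with X_2=11, X_5=-2]  = -12

-12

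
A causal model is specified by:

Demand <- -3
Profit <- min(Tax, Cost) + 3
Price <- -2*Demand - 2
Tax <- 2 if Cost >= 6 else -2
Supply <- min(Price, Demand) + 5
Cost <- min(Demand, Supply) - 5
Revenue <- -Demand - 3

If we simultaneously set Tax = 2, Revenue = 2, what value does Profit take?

Setting Tax = 2, Revenue = 2 by intervention discards those variables' equations.
Price = -2*Demand - 2  [with Demand=-3]  = 4
Supply = min(Price, Demand) + 5  [with Price=4, Demand=-3]  = 2
Cost = min(Demand, Supply) - 5  [with Demand=-3, Supply=2]  = -8
Profit = min(Tax, Cost) + 3  [with Tax=2, Cost=-8]  = -5

-5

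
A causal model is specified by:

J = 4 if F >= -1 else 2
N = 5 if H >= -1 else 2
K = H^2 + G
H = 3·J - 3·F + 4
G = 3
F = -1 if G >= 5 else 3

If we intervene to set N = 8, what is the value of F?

Under do(N=8), the mechanism N = 5 if H >= -1 else 2 is discarded; N is fixed at 8.
No directed path runs from N to F, so F keeps its natural value.
F = -1 if G >= 5 else 3  [with G=3]  = 3

3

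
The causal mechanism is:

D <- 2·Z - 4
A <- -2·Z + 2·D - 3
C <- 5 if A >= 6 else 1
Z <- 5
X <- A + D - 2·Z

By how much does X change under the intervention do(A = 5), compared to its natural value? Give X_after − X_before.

do(A=5) replaces the equation A <- -2·Z + 2·D - 3 with the constant A = 5.
D = 2·Z - 4  [with Z=5]  = 6
X = A + D - 2·Z  [with A=5, D=6, Z=5]  = 1
Without intervention: D = 2·Z - 4  [with Z=5]  = 6; A = -2·Z + 2·D - 3  [with Z=5, D=6]  = -1; X = A + D - 2·Z  [with A=-1, D=6, Z=5]  = -5.
Change = 1 − (-5) = 6.

6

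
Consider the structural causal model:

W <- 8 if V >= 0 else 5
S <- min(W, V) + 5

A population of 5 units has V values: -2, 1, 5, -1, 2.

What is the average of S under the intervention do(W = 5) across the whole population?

The intervention sets W=5 in all 5 units regardless of V. Recomputing S per unit gives 3, 6, 10, 4, 7; average 6.

6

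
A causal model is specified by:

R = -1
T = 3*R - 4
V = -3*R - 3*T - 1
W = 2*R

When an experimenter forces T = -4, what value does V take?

14

The intervention breaks the incoming arrows to T: T = 3*R - 4 no longer applies, and T = -4.
V = -3*R - 3*T - 1  [with R=-1, T=-4]  = 14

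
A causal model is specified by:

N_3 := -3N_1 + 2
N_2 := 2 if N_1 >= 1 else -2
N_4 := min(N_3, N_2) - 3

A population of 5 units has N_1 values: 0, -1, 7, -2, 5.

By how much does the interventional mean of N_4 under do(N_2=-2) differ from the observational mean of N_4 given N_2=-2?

-5.6

do(N_2=-2) breaks N_2's dependence on N_1. With N_2=-2 fixed, N_4 across the units is -5, -5, -22, -5, -16, mean -10.6.
E[N_4|N_2=-2] averages over only the 3 units with N_2=-2 (N_1 = 0, -1, -2): N_4 = -5, -5, -5, mean -5.
Difference = -10.6 − (-5) = -5.6.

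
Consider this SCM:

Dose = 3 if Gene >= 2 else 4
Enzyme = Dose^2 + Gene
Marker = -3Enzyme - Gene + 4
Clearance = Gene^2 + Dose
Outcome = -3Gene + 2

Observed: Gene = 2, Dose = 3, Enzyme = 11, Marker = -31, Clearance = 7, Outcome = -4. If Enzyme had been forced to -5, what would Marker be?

The intervention breaks the incoming arrows to Enzyme: Enzyme = Dose^2 + Gene no longer applies, and Enzyme = -5.
Marker = -3Enzyme - Gene + 4  [with Enzyme=-5, Gene=2]  = 17

17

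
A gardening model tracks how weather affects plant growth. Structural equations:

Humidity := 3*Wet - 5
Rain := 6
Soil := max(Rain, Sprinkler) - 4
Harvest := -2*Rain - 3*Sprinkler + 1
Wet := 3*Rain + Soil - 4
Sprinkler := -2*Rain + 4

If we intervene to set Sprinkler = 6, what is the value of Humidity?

do(Sprinkler=6) replaces the equation Sprinkler := -2*Rain + 4 with the constant Sprinkler = 6.
Soil = max(Rain, Sprinkler) - 4  [with Rain=6, Sprinkler=6]  = 2
Wet = 3*Rain + Soil - 4  [with Rain=6, Soil=2]  = 16
Humidity = 3*Wet - 5  [with Wet=16]  = 43

43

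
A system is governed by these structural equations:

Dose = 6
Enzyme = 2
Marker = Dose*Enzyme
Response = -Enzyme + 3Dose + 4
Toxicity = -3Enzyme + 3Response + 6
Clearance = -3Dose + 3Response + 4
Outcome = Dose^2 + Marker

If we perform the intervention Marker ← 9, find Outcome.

The intervention breaks the incoming arrows to Marker: Marker = Dose*Enzyme no longer applies, and Marker = 9.
Outcome = Dose^2 + Marker  [with Dose=6, Marker=9]  = 45

45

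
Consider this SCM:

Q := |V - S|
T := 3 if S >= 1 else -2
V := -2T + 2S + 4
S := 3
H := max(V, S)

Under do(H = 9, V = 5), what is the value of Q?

2

Under do(H = 9, V = 5), each intervened variable's structural equation is replaced by its fixed value.
Q = |V - S|  [with V=5, S=3]  = 2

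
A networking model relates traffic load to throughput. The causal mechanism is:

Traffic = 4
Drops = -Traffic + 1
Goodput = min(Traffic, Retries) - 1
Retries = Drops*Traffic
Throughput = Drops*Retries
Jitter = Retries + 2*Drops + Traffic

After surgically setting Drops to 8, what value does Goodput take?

Under do(Drops=8), the mechanism Drops = -Traffic + 1 is discarded; Drops is fixed at 8.
Retries = Drops*Traffic  [with Drops=8, Traffic=4]  = 32
Goodput = min(Traffic, Retries) - 1  [with Traffic=4, Retries=32]  = 3

3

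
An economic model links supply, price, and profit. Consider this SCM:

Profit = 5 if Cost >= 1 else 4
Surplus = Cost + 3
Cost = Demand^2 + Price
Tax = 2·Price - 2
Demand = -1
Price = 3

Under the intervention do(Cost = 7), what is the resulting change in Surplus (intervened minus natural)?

The intervention breaks the incoming arrows to Cost: Cost = Demand^2 + Price no longer applies, and Cost = 7.
Surplus = Cost + 3  [with Cost=7]  = 10
Without intervention: Cost = Demand^2 + Price  [with Demand=-1, Price=3]  = 4; Surplus = Cost + 3  [with Cost=4]  = 7.
Change = 10 − 7 = 3.

3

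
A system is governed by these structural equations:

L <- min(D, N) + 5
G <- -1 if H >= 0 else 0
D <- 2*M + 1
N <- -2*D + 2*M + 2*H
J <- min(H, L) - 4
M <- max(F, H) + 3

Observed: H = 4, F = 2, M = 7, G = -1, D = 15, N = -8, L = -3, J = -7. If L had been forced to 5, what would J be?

0

do(L=5) replaces the equation L <- min(D, N) + 5 with the constant L = 5.
J = min(H, L) - 4  [with H=4, L=5]  = 0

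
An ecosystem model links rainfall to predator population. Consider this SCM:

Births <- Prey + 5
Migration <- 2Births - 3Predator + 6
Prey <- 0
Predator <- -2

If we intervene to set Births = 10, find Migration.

32

The intervention breaks the incoming arrows to Births: Births <- Prey + 5 no longer applies, and Births = 10.
Migration = 2Births - 3Predator + 6  [with Births=10, Predator=-2]  = 32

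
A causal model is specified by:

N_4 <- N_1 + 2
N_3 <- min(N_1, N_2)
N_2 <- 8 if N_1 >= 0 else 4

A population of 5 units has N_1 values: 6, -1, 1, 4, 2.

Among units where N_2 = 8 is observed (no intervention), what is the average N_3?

3.25

Observing N_2=8 restricts to units where N_2's equation naturally yields 8: N_1 ∈ {6, 1, 4, 2}. In that subpopulation N_3 = 6, 1, 4, 2, mean 3.25.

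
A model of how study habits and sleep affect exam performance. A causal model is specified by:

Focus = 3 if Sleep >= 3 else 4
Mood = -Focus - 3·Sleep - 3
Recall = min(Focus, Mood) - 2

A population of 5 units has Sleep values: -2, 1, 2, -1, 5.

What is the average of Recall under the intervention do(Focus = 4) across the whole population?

do(Focus=4) breaks Focus's dependence on Sleep. With Focus=4 fixed, Recall across the units is -3, -12, -15, -6, -24, mean -12.

-12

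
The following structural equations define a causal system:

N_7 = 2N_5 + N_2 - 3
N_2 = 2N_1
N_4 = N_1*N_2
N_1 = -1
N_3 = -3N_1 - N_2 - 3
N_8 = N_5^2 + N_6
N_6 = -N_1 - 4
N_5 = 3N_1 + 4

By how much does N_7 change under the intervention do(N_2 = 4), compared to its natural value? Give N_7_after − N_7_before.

6

Under do(N_2=4), the mechanism N_2 = 2N_1 is discarded; N_2 is fixed at 4.
N_5 = 3N_1 + 4  [with N_1=-1]  = 1
N_7 = 2N_5 + N_2 - 3  [with N_5=1, N_2=4]  = 3
Without intervention: N_2 = 2N_1  [with N_1=-1]  = -2; N_5 = 3N_1 + 4  [with N_1=-1]  = 1; N_7 = 2N_5 + N_2 - 3  [with N_5=1, N_2=-2]  = -3.
Change = 3 − (-3) = 6.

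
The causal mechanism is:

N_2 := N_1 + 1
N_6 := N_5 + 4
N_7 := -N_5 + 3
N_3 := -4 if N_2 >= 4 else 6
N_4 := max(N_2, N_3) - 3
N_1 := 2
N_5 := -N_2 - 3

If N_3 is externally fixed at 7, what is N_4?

4

The intervention breaks the incoming arrows to N_3: N_3 := -4 if N_2 >= 4 else 6 no longer applies, and N_3 = 7.
N_2 = N_1 + 1  [with N_1=2]  = 3
N_4 = max(N_2, N_3) - 3  [with N_2=3, N_3=7]  = 4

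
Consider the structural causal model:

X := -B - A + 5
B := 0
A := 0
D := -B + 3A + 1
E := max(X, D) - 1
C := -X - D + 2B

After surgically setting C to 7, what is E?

do(C=7) replaces the equation C := -X - D + 2B with the constant C = 7.
Since E is not a descendant of the intervened variable, it is unaffected.
D = -B + 3A + 1  [with B=0, A=0]  = 1
X = -B - A + 5  [with B=0, A=0]  = 5
E = max(X, D) - 1  [with X=5, D=1]  = 4

4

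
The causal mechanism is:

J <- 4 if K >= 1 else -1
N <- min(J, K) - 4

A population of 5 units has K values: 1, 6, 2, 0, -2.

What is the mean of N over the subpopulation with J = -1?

-5.5

E[N|J=-1] averages over only the 2 units with J=-1 (K = 0, -2): N = -5, -6, mean -5.5.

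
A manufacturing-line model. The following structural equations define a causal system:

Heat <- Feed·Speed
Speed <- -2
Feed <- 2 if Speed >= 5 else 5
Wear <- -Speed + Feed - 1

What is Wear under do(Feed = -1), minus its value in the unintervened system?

-6

Under do(Feed=-1), the mechanism Feed <- 2 if Speed >= 5 else 5 is discarded; Feed is fixed at -1.
Wear = -Speed + Feed - 1  [with Speed=-2, Feed=-1]  = 0
Without intervention: Feed = 2 if Speed >= 5 else 5  [with Speed=-2]  = 5; Wear = -Speed + Feed - 1  [with Speed=-2, Feed=5]  = 6.
Change = 0 − 6 = -6.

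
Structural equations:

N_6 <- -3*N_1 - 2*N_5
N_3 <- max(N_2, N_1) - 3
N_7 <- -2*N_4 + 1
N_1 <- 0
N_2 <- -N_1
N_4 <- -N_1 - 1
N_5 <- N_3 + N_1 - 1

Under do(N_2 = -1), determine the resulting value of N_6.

8

Under do(N_2=-1), the mechanism N_2 <- -N_1 is discarded; N_2 is fixed at -1.
N_3 = max(N_2, N_1) - 3  [with N_2=-1, N_1=0]  = -3
N_5 = N_3 + N_1 - 1  [with N_3=-3, N_1=0]  = -4
N_6 = -3*N_1 - 2*N_5  [with N_1=0, N_5=-4]  = 8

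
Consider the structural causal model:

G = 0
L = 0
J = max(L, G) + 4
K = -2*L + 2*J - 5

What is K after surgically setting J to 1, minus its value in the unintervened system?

The intervention breaks the incoming arrows to J: J = max(L, G) + 4 no longer applies, and J = 1.
K = -2*L + 2*J - 5  [with L=0, J=1]  = -3
Without intervention: J = max(L, G) + 4  [with L=0, G=0]  = 4; K = -2*L + 2*J - 5  [with L=0, J=4]  = 3.
Change = -3 − 3 = -6.

-6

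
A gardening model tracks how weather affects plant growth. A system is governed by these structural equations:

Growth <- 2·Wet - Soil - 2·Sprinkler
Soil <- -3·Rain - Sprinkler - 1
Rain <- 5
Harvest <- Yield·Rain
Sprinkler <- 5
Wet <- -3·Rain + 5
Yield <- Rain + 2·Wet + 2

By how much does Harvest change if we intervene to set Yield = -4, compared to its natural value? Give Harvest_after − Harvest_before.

45

Intervening sets Yield = -4 and removes its equation (Yield <- Rain + 2·Wet + 2).
Harvest = Yield·Rain  [with Yield=-4, Rain=5]  = -20
Without intervention: Wet = -3·Rain + 5  [with Rain=5]  = -10; Yield = Rain + 2·Wet + 2  [with Rain=5, Wet=-10]  = -13; Harvest = Yield·Rain  [with Yield=-13, Rain=5]  = -65.
Change = -20 − (-65) = 45.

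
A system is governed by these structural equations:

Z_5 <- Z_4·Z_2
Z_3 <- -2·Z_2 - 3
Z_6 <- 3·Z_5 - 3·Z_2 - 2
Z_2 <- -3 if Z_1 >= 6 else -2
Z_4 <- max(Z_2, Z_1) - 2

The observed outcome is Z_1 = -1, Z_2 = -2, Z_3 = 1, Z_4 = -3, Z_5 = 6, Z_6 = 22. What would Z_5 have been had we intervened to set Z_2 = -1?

do(Z_2=-1) replaces the equation Z_2 <- -3 if Z_1 >= 6 else -2 with the constant Z_2 = -1.
Z_4 = max(Z_2, Z_1) - 2  [with Z_2=-1, Z_1=-1]  = -3
Z_5 = Z_4·Z_2  [with Z_4=-3, Z_2=-1]  = 3

3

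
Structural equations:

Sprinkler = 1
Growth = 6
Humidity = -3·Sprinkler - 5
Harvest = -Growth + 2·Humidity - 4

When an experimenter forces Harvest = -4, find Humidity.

Under do(Harvest=-4), the mechanism Harvest = -Growth + 2·Humidity - 4 is discarded; Harvest is fixed at -4.
Since Humidity is not a descendant of the intervened variable, it is unaffected.
Humidity = -3·Sprinkler - 5  [with Sprinkler=1]  = -8

-8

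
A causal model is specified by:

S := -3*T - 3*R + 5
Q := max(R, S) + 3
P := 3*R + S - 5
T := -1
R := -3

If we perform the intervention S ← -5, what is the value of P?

The intervention breaks the incoming arrows to S: S := -3*T - 3*R + 5 no longer applies, and S = -5.
P = 3*R + S - 5  [with R=-3, S=-5]  = -19

-19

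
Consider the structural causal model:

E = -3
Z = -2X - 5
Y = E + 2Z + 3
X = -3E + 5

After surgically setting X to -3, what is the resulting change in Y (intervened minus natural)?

68

Under do(X=-3), the mechanism X = -3E + 5 is discarded; X is fixed at -3.
Z = -2X - 5  [with X=-3]  = 1
Y = E + 2Z + 3  [with E=-3, Z=1]  = 2
Without intervention: X = -3E + 5  [with E=-3]  = 14; Z = -2X - 5  [with X=14]  = -33; Y = E + 2Z + 3  [with E=-3, Z=-33]  = -66.
Change = 2 − (-66) = 68.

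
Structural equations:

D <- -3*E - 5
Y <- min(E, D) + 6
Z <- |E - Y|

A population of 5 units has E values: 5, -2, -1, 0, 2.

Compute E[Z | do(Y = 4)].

The intervention sets Y=4 in all 5 units regardless of E. Recomputing Z per unit gives 1, 6, 5, 4, 2; average 3.6.

3.6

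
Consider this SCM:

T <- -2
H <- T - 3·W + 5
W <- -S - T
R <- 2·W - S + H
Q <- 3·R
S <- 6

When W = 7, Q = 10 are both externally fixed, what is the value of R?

-10

The joint intervention fixes W = 7, Q = 10, removing each variable's own equation.
H = T - 3·W + 5  [with T=-2, W=7]  = -18
R = 2·W - S + H  [with W=7, S=6, H=-18]  = -10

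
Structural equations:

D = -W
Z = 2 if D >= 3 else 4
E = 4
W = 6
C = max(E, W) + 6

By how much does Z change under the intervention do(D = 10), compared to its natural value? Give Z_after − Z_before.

do(D=10) replaces the equation D = -W with the constant D = 10.
Z = 2 if D >= 3 else 4  [with D=10]  = 2
Without intervention: D = -W  [with W=6]  = -6; Z = 2 if D >= 3 else 4  [with D=-6]  = 4.
Change = 2 − 4 = -2.

-2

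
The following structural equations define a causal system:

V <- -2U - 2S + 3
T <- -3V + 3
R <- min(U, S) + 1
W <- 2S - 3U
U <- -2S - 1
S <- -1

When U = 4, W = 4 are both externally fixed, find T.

The joint intervention fixes U = 4, W = 4, removing each variable's own equation.
V = -2U - 2S + 3  [with U=4, S=-1]  = -3
T = -3V + 3  [with V=-3]  = 12

12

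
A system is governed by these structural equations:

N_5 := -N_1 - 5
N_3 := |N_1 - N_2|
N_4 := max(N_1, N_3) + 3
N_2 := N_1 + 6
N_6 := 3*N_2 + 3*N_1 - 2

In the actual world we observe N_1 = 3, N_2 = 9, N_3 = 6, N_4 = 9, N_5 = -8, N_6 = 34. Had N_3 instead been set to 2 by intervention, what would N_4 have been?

6

The intervention breaks the incoming arrows to N_3: N_3 := |N_1 - N_2| no longer applies, and N_3 = 2.
N_4 = max(N_1, N_3) + 3  [with N_1=3, N_3=2]  = 6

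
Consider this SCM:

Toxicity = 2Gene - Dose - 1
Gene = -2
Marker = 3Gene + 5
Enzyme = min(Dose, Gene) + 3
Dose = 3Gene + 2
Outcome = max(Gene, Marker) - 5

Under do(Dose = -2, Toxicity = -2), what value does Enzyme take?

1

Under do(Dose = -2, Toxicity = -2), each intervened variable's structural equation is replaced by its fixed value.
Enzyme = min(Dose, Gene) + 3  [with Dose=-2, Gene=-2]  = 1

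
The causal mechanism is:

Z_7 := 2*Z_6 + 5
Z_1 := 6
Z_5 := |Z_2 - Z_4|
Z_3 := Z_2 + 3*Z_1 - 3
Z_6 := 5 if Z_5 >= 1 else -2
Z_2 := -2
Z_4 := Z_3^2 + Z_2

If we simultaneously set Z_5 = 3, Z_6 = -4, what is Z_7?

-3

Under do(Z_5 = 3, Z_6 = -4), each intervened variable's structural equation is replaced by its fixed value.
Z_7 = 2*Z_6 + 5  [with Z_6=-4]  = -3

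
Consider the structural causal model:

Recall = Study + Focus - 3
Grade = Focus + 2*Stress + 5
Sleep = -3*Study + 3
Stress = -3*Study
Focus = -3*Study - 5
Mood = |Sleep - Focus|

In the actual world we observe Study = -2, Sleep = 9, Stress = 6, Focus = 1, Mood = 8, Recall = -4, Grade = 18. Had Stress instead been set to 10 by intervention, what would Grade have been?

The intervention breaks the incoming arrows to Stress: Stress = -3*Study no longer applies, and Stress = 10.
Focus = -3*Study - 5  [with Study=-2]  = 1
Grade = Focus + 2*Stress + 5  [with Focus=1, Stress=10]  = 26

26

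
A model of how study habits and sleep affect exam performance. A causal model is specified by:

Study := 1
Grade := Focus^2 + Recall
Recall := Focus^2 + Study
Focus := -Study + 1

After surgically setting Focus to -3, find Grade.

Under do(Focus=-3), the mechanism Focus := -Study + 1 is discarded; Focus is fixed at -3.
Recall = Focus^2 + Study  [with Focus=-3, Study=1]  = 10
Grade = Focus^2 + Recall  [with Focus=-3, Recall=10]  = 19

19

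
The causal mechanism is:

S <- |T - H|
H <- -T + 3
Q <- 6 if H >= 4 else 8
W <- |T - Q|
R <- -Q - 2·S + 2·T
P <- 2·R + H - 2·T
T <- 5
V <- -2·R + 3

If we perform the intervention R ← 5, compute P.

-2

Intervening sets R = 5 and removes its equation (R <- -Q - 2·S + 2·T).
H = -T + 3  [with T=5]  = -2
P = 2·R + H - 2·T  [with R=5, H=-2, T=5]  = -2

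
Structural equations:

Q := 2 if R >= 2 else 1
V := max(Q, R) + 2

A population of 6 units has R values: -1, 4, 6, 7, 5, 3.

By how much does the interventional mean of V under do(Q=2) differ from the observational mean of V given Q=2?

Every unit gets Q=2 under the intervention. V values become 4, 6, 8, 9, 7, 5; E[V|do(Q=2)] = 6.5.
Conditioning on Q=2 selects the 5 unit(s) with R ∈ {4, 6, 7, 5, 3}. Their V values: 6, 8, 9, 7, 5. Mean = 7.
Difference = 6.5 − 7 = -0.5.

-0.5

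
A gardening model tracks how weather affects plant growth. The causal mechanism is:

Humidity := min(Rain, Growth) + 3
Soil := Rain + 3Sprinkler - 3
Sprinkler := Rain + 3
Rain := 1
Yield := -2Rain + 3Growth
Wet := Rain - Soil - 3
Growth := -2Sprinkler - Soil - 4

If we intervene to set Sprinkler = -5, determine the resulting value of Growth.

23

do(Sprinkler=-5) replaces the equation Sprinkler := Rain + 3 with the constant Sprinkler = -5.
Soil = Rain + 3Sprinkler - 3  [with Rain=1, Sprinkler=-5]  = -17
Growth = -2Sprinkler - Soil - 4  [with Sprinkler=-5, Soil=-17]  = 23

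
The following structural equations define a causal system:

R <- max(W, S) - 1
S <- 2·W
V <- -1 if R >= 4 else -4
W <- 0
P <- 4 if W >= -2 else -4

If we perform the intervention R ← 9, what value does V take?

The intervention breaks the incoming arrows to R: R <- max(W, S) - 1 no longer applies, and R = 9.
V = -1 if R >= 4 else -4  [with R=9]  = -1

-1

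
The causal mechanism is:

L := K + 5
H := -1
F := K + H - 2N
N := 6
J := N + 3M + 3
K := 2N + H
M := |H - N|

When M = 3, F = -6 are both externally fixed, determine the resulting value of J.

18

The joint intervention fixes M = 3, F = -6, removing each variable's own equation.
J = N + 3M + 3  [with N=6, M=3]  = 18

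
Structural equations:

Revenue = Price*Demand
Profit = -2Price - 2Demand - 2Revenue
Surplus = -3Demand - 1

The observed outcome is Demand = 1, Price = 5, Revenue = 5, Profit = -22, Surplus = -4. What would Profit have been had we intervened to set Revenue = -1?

The intervention breaks the incoming arrows to Revenue: Revenue = Price*Demand no longer applies, and Revenue = -1.
Profit = -2Price - 2Demand - 2Revenue  [with Price=5, Demand=1, Revenue=-1]  = -10

-10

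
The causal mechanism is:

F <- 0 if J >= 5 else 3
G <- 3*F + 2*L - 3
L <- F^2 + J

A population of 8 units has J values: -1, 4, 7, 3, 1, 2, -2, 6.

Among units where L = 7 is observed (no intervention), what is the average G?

15.5

E[G|L=7] averages over only the 2 units with L=7 (J = 7, -2): G = 11, 20, mean 15.5.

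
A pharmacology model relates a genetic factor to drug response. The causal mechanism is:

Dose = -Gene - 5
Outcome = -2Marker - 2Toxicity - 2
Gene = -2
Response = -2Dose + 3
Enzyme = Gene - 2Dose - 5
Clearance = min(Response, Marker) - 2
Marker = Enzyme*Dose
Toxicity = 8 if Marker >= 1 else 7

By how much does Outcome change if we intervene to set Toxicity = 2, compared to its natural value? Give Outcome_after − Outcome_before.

12

Intervening sets Toxicity = 2 and removes its equation (Toxicity = 8 if Marker >= 1 else 7).
Dose = -Gene - 5  [with Gene=-2]  = -3
Enzyme = Gene - 2Dose - 5  [with Gene=-2, Dose=-3]  = -1
Marker = Enzyme*Dose  [with Enzyme=-1, Dose=-3]  = 3
Outcome = -2Marker - 2Toxicity - 2  [with Marker=3, Toxicity=2]  = -12
Without intervention: Dose = -Gene - 5  [with Gene=-2]  = -3; Enzyme = Gene - 2Dose - 5  [with Gene=-2, Dose=-3]  = -1; Marker = Enzyme*Dose  [with Enzyme=-1, Dose=-3]  = 3; Toxicity = 8 if Marker >= 1 else 7  [with Marker=3]  = 8; Outcome = -2Marker - 2Toxicity - 2  [with Marker=3, Toxicity=8]  = -24.
Change = -12 − (-24) = 12.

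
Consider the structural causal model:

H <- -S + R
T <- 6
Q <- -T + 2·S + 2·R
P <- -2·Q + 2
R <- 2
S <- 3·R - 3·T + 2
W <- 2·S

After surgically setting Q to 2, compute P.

-2

Intervening sets Q = 2 and removes its equation (Q <- -T + 2·S + 2·R).
P = -2·Q + 2  [with Q=2]  = -2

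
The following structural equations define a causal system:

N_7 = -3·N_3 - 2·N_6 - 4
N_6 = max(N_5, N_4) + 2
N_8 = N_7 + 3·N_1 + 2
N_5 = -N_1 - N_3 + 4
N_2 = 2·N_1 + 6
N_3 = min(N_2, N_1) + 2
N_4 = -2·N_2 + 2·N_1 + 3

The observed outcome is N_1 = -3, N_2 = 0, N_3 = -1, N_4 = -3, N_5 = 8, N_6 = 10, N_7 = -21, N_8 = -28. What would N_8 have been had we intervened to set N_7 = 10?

do(N_7=10) replaces the equation N_7 = -3·N_3 - 2·N_6 - 4 with the constant N_7 = 10.
N_8 = N_7 + 3·N_1 + 2  [with N_7=10, N_1=-3]  = 3

3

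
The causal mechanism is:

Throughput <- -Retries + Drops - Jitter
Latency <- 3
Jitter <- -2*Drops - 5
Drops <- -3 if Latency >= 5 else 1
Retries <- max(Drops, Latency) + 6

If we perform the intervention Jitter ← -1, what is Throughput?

Intervening sets Jitter = -1 and removes its equation (Jitter <- -2*Drops - 5).
Drops = -3 if Latency >= 5 else 1  [with Latency=3]  = 1
Retries = max(Drops, Latency) + 6  [with Drops=1, Latency=3]  = 9
Throughput = -Retries + Drops - Jitter  [with Retries=9, Drops=1, Jitter=-1]  = -7

-7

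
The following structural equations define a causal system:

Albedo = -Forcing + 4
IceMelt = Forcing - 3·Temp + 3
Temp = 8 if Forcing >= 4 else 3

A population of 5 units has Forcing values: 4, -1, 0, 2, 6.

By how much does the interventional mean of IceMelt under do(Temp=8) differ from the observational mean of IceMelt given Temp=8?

-2.8

Every unit gets Temp=8 under the intervention. IceMelt values become -17, -22, -21, -19, -15; E[IceMelt|do(Temp=8)] = -18.8.
Observing Temp=8 restricts to units where Temp's equation naturally yields 8: Forcing ∈ {4, 6}. In that subpopulation IceMelt = -17, -15, mean -16.
Difference = -18.8 − (-16) = -2.8.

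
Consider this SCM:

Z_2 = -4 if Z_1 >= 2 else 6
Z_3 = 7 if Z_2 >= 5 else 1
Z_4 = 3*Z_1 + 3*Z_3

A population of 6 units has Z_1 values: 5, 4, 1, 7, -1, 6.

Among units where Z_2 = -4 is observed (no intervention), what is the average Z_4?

19.5

Observing Z_2=-4 restricts to units where Z_2's equation naturally yields -4: Z_1 ∈ {5, 4, 7, 6}. In that subpopulation Z_4 = 18, 15, 24, 21, mean 19.5.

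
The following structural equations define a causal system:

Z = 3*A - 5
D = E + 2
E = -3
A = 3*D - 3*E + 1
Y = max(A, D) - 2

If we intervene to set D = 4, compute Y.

do(D=4) replaces the equation D = E + 2 with the constant D = 4.
A = 3*D - 3*E + 1  [with D=4, E=-3]  = 22
Y = max(A, D) - 2  [with A=22, D=4]  = 20

20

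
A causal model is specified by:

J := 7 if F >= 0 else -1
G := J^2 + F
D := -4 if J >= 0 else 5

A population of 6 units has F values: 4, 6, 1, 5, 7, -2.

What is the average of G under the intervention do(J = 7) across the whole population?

Every unit gets J=7 under the intervention. G values become 53, 55, 50, 54, 56, 47; E[G|do(J=7)] = 52.5.

52.5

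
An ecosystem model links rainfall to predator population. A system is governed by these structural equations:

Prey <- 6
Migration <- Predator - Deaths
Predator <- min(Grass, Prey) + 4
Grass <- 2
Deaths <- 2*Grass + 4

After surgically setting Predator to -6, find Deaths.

8

The intervention breaks the incoming arrows to Predator: Predator <- min(Grass, Prey) + 4 no longer applies, and Predator = -6.
Deaths is not downstream of the intervention, so its value is determined by the original equations.
Deaths = 2*Grass + 4  [with Grass=2]  = 8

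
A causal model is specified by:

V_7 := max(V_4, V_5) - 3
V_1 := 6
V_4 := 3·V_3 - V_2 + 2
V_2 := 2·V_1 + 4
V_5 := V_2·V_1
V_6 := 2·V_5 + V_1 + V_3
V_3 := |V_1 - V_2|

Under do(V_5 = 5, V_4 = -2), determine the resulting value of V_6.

Setting V_5 = 5, V_4 = -2 by intervention discards those variables' equations.
V_2 = 2·V_1 + 4  [with V_1=6]  = 16
V_3 = |V_1 - V_2|  [with V_1=6, V_2=16]  = 10
V_6 = 2·V_5 + V_1 + V_3  [with V_5=5, V_1=6, V_3=10]  = 26

26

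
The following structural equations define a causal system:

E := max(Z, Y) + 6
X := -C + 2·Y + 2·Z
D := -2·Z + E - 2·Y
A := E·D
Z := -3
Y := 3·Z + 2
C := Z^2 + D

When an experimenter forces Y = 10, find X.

3

Under do(Y=10), the mechanism Y := 3·Z + 2 is discarded; Y is fixed at 10.
E = max(Z, Y) + 6  [with Z=-3, Y=10]  = 16
D = -2·Z + E - 2·Y  [with Z=-3, E=16, Y=10]  = 2
C = Z^2 + D  [with Z=-3, D=2]  = 11
X = -C + 2·Y + 2·Z  [with C=11, Y=10, Z=-3]  = 3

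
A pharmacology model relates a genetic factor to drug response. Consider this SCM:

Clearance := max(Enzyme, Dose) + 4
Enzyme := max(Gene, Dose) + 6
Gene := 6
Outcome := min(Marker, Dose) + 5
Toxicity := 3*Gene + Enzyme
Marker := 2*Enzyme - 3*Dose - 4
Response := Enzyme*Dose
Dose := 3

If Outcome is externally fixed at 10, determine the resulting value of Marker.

The intervention breaks the incoming arrows to Outcome: Outcome := min(Marker, Dose) + 5 no longer applies, and Outcome = 10.
Since Marker is not a descendant of the intervened variable, it is unaffected.
Enzyme = max(Gene, Dose) + 6  [with Gene=6, Dose=3]  = 12
Marker = 2*Enzyme - 3*Dose - 4  [with Enzyme=12, Dose=3]  = 11

11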